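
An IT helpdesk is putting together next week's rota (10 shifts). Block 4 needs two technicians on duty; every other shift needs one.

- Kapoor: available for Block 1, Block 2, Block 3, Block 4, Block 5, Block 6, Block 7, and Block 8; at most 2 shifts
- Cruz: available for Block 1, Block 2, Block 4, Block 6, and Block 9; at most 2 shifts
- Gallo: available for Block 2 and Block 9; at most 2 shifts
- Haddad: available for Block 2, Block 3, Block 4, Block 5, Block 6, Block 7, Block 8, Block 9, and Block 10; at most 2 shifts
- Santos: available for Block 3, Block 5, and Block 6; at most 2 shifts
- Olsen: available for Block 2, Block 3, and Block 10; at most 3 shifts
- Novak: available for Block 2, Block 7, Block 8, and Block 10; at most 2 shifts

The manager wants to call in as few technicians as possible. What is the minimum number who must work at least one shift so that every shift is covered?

11 slots to fill and no one can take more than 3, so at least ⌈11/3⌉ = 4 technicians are needed.
Any 4 technicians together have capacity at most 3+2+2+2 = 9 < 11 slots, so 4 can never suffice.
Kapoor, Cruz, Haddad, Santos, and Olsen alone can cover everything: Block 1→Kapoor, Block 2→Olsen, Block 3→Olsen, Block 4→Cruz+Haddad, Block 5→Santos, Block 6→Santos, Block 7→Kapoor, Block 8→Haddad, Block 9→Cruz, Block 10→Olsen.

5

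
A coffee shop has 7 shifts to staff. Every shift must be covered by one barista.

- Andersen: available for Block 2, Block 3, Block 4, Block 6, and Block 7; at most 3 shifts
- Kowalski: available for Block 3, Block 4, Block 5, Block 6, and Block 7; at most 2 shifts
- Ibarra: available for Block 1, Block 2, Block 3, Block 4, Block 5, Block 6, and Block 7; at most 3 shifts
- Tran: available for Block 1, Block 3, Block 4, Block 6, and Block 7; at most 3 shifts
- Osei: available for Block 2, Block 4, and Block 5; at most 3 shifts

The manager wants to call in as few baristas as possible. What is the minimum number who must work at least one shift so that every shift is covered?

3

7 slots to fill and no one can take more than 3, so at least ⌈7/3⌉ = 3 baristas are needed.
Andersen, Kowalski, and Ibarra alone can cover everything: Block 1→Ibarra, Block 2→Andersen, Block 3→Andersen, Block 4→Andersen, Block 5→Kowalski, Block 6→Kowalski, Block 7→Ibarra.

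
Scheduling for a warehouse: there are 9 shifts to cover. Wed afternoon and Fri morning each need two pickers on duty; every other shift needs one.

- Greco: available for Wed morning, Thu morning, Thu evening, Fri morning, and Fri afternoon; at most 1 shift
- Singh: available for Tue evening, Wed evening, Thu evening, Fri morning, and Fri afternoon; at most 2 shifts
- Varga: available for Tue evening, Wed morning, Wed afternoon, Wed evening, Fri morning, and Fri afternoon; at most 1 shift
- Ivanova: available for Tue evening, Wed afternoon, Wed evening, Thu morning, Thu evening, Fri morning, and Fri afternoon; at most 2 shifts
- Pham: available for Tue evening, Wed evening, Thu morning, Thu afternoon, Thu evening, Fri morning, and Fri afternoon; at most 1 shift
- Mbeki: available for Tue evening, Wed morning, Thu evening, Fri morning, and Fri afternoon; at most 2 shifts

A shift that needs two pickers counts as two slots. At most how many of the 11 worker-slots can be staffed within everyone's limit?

9

Total capacity across all pickers is 1+2+1+2+1+2 = 9, and 11 slots are needed, so at most 9 can be filled.
An assignment achieving 9: Tue evening→Singh, Wed morning→Greco, Wed afternoon→Varga+Ivanova, Wed evening→Singh, Thu morning→Ivanova, Thu afternoon→Pham, Thu evening→Mbeki, Fri morning→Mbeki.
Loads: Greco 1/1, Singh 2/2, Varga 1/1, Ivanova 2/2, Pham 1/1, Mbeki 2/2.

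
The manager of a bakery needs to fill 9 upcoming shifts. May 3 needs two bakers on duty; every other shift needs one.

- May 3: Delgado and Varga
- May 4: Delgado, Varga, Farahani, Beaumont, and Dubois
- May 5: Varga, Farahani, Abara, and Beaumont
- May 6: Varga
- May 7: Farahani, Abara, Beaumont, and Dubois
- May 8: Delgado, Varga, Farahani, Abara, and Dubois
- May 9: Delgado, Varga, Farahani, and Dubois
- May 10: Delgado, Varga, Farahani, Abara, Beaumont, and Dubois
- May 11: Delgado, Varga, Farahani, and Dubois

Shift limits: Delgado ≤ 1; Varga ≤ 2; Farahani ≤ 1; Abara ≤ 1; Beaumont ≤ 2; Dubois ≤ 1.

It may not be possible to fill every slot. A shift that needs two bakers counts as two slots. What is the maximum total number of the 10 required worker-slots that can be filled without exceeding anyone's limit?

8

Total capacity across all bakers is 1+2+1+1+2+1 = 8, and 10 slots are needed, so at most 8 can be filled.
An assignment achieving 8: May 3→Delgado+Varga, May 4→Beaumont, May 5→Farahani, May 6→Varga, May 7→Abara, May 9→Dubois, May 10→Beaumont.
Loads: Delgado 1/1, Varga 2/2, Farahani 1/1, Abara 1/1, Beaumont 2/2, Dubois 1/1.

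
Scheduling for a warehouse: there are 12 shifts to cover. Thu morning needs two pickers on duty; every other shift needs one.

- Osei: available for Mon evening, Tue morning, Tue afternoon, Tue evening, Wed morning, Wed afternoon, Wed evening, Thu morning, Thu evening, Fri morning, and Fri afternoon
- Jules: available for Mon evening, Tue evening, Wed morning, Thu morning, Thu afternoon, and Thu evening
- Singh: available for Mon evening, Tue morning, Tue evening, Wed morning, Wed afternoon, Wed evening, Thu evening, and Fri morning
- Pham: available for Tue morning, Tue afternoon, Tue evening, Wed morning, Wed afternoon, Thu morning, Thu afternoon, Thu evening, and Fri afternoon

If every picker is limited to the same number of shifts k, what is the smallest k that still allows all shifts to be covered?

4

With 4 pickers and 13 worker-slots to fill, someone must work at least ⌈13/4⌉ = 4 shifts, so k ≥ 4.
k = 4 works: Mon evening→Jules, Tue morning→Singh, Tue afternoon→Osei, Tue evening→Jules, Wed morning→Singh, Wed afternoon→Singh, Wed evening→Osei, Thu morning→Jules+Pham, Thu afternoon→Jules, Thu evening→Singh, Fri morning→Osei, Fri afternoon→Osei.
Loads: Osei 4, Jules 4, Singh 4, Pham 1 — all ≤ 4.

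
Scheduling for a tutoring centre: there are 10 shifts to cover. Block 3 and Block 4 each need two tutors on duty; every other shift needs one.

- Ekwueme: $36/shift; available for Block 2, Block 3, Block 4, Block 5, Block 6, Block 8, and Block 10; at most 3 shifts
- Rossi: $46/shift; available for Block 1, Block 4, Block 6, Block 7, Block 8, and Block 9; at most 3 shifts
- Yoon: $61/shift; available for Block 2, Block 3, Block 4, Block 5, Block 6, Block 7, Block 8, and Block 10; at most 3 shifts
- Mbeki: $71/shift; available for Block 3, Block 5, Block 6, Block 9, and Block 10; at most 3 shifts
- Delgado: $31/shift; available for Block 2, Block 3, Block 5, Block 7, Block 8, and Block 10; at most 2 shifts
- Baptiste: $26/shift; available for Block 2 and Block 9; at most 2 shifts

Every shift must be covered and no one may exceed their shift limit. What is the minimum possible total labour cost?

Block 1 can only be covered by Rossi, so that assignment is forced.
Picking the cheapest available tutor for each shift independently would cost $407, but that ignores the shift limits.
An optimal schedule: Block 1→Rossi, Block 2→Baptiste, Block 3→Ekwueme+Yoon, Block 4→Ekwueme+Rossi, Block 5→Delgado, Block 6→Ekwueme, Block 7→Delgado, Block 8→Rossi, Block 9→Baptiste, Block 10→Yoon.
Total: 46 + 26 + 36 + 61 + 36 + 46 + 31 + 36 + 31 + 46 + 26 + 61 = $482.

$482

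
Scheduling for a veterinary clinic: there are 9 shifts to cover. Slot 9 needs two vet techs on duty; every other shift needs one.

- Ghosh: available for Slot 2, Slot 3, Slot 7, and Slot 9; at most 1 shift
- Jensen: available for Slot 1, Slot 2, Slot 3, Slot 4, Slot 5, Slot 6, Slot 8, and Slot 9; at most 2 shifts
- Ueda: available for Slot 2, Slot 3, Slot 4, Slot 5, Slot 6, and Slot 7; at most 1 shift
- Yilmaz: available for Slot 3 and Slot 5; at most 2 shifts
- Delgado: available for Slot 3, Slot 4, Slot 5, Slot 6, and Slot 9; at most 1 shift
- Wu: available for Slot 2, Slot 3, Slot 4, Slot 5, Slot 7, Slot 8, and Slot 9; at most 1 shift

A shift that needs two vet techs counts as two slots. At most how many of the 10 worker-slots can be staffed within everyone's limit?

8

Total capacity across all vet techs is 1+2+1+2+1+1 = 8, and 10 slots are needed, so at most 8 can be filled.
An assignment achieving 8: Slot 1→Jensen, Slot 2→Wu, Slot 3→Yilmaz, Slot 4→Delgado, Slot 5→Yilmaz, Slot 6→Ueda, Slot 7→Ghosh, Slot 8→Jensen.
Loads: Ghosh 1/1, Jensen 2/2, Ueda 1/1, Yilmaz 2/2, Delgado 1/1, Wu 1/1.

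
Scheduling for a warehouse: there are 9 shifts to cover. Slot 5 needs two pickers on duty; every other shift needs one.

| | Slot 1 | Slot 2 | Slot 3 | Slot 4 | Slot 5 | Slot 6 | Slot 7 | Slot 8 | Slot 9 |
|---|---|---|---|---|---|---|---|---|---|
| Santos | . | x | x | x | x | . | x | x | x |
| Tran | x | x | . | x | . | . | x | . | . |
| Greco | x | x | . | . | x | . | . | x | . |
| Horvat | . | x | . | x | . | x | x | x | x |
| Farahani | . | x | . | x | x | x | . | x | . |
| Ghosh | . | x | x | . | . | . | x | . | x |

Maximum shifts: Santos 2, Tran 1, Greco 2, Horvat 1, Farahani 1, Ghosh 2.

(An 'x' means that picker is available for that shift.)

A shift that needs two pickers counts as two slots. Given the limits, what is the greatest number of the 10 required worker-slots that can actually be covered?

9

Total capacity across all pickers is 2+1+2+1+1+2 = 9, and 10 slots are needed, so at most 9 can be filled.
An assignment achieving 9: Slot 1→Tran, Slot 3→Santos, Slot 4→Farahani, Slot 5→Santos+Greco, Slot 6→Horvat, Slot 7→Ghosh, Slot 8→Greco, Slot 9→Ghosh.
Loads: Santos 2/2, Tran 1/1, Greco 2/2, Horvat 1/1, Farahani 1/1, Ghosh 2/2.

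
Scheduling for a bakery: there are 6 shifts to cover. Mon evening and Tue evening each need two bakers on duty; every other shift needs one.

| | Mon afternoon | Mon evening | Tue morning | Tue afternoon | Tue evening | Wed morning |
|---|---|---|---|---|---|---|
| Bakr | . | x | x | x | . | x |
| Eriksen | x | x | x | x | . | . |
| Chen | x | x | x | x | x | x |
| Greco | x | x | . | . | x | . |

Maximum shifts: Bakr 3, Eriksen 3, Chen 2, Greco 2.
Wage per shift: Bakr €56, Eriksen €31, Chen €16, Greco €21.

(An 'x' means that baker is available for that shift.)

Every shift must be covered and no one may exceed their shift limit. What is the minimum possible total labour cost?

€223

Tue evening can only be covered by Chen and Greco, so that assignment is forced.
Picking the cheapest available baker for each shift independently would cost €138, but that ignores the shift limits.
An optimal schedule: Mon afternoon→Greco, Mon evening→Eriksen+Bakr, Tue morning→Eriksen, Tue afternoon→Eriksen, Tue evening→Chen+Greco, Wed morning→Chen.
Total: 21 + 31 + 56 + 31 + 31 + 16 + 21 + 16 = €223.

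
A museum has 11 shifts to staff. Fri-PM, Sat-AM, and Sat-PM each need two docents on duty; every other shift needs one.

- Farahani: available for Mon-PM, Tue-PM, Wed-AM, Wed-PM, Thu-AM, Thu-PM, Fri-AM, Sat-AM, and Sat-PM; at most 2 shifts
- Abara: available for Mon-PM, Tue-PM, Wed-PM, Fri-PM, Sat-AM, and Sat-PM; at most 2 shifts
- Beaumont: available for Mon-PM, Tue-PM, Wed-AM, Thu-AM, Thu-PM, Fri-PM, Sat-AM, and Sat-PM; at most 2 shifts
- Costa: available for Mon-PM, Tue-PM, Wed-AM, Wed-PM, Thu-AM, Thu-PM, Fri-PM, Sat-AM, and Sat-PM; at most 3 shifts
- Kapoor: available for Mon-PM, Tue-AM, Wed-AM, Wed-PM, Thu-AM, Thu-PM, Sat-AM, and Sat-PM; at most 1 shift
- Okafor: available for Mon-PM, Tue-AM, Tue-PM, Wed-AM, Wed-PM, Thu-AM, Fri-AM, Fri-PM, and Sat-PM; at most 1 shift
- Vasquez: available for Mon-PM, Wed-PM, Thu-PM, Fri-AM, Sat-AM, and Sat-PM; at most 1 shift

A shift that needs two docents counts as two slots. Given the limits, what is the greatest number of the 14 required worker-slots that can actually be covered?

Total capacity across all docents is 2+2+2+3+1+1+1 = 12, and 14 slots are needed, so at most 12 can be filled.
An assignment achieving 12: Mon-PM→Okafor, Tue-AM→Kapoor, Tue-PM→Farahani, Wed-AM→Beaumont, Wed-PM→Abara, Thu-AM→Costa, Thu-PM→Costa, Fri-AM→Farahani, Fri-PM→Abara+Beaumont, Sat-AM→Costa+Vasquez.
Loads: Farahani 2/2, Abara 2/2, Beaumont 2/2, Costa 3/3, Kapoor 1/1, Okafor 1/1, Vasquez 1/1.

12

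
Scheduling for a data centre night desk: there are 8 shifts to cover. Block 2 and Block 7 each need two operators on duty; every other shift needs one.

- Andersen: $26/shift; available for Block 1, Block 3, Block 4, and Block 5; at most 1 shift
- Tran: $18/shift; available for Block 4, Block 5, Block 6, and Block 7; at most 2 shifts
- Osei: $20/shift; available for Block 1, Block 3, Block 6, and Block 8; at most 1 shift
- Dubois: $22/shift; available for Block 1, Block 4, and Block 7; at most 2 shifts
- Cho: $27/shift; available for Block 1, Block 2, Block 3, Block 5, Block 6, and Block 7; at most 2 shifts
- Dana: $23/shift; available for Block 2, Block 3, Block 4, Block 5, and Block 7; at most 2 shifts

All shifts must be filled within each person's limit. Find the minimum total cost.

$226

Block 2 can only be covered by Cho and Dana, so that assignment is forced.
Block 8 can only be covered by Osei, so that assignment is forced.
Picking the cheapest available operator for each shift independently would cost $204, but that ignores the shift limits.
An optimal schedule: Block 1→Andersen, Block 2→Cho+Dana, Block 3→Cho, Block 4→Dubois, Block 5→Tran, Block 6→Tran, Block 7→Dubois+Dana, Block 8→Osei.
Total: 26 + 27 + 23 + 27 + 22 + 18 + 18 + 22 + 23 + 20 = $226.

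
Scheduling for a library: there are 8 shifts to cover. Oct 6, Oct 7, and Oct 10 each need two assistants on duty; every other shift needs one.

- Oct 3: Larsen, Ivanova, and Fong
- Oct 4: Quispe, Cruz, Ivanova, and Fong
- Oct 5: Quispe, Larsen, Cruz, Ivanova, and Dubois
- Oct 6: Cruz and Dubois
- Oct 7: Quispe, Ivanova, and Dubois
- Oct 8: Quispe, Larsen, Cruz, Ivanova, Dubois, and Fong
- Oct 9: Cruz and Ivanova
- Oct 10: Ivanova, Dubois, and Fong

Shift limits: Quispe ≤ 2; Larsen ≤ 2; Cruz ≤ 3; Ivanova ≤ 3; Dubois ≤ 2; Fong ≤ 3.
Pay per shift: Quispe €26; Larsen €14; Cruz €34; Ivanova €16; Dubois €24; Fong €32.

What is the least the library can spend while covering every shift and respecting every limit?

Oct 6 can only be covered by Cruz and Dubois, so that assignment is forced.
Picking the cheapest available assistant for each shift independently would cost €212, but that ignores the shift limits.
An optimal schedule: Oct 3→Larsen, Oct 4→Quispe, Oct 5→Larsen, Oct 6→Dubois+Cruz, Oct 7→Ivanova+Dubois, Oct 8→Quispe, Oct 9→Ivanova, Oct 10→Ivanova+Fong.
Total: 14 + 26 + 14 + 24 + 34 + 16 + 24 + 26 + 16 + 16 + 32 = €242.

€242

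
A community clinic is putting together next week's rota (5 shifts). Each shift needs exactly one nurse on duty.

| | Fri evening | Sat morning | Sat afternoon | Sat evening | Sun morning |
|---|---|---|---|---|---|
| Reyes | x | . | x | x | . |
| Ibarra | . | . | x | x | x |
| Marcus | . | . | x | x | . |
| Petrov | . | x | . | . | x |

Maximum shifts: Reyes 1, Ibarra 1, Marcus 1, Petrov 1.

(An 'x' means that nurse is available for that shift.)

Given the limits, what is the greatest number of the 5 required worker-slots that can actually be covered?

4

Total capacity across all nurses is 1+1+1+1 = 4, and 5 slots are needed, so at most 4 can be filled.
An assignment achieving 4: Fri evening→Reyes, Sat morning→Petrov, Sat afternoon→Marcus, Sun morning→Ibarra.
Loads: Reyes 1/1, Ibarra 1/1, Marcus 1/1, Petrov 1/1.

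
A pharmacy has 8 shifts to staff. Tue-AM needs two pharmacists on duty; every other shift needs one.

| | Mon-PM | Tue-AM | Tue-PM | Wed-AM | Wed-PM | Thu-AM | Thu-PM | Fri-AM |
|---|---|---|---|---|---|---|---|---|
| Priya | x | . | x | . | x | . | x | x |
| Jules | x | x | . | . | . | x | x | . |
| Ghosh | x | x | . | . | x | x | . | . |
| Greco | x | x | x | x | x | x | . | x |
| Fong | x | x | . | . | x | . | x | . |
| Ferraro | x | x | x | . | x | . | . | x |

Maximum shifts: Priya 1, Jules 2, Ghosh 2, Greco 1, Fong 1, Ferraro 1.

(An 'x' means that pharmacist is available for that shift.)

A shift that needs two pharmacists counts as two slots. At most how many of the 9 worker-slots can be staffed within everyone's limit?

8

Total capacity across all pharmacists is 1+2+2+1+1+1 = 8, and 9 slots are needed, so at most 8 can be filled.
An assignment achieving 8: Tue-AM→Ghosh+Fong, Tue-PM→Priya, Wed-AM→Greco, Wed-PM→Ghosh, Thu-AM→Jules, Thu-PM→Jules, Fri-AM→Ferraro.
Loads: Priya 1/1, Jules 2/2, Ghosh 2/2, Greco 1/1, Fong 1/1, Ferraro 1/1.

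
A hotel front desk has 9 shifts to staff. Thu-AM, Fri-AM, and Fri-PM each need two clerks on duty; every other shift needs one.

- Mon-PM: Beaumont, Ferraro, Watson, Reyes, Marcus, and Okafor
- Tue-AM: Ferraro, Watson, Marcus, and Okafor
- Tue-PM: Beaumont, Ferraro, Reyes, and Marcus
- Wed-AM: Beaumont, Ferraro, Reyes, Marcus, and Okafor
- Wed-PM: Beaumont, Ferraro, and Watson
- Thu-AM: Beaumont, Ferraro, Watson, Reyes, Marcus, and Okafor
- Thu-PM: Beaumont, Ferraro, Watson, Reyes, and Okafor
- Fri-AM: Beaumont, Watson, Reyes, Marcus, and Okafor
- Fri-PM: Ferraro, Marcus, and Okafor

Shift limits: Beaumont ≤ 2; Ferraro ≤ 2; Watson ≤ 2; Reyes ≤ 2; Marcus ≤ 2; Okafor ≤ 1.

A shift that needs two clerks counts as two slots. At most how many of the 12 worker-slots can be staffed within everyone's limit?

11

Total capacity across all clerks is 2+2+2+2+2+1 = 11, and 12 slots are needed, so at most 11 can be filled.
An assignment achieving 11: Mon-PM→Marcus, Tue-AM→Ferraro, Tue-PM→Beaumont, Wed-AM→Reyes, Wed-PM→Beaumont, Thu-AM→Okafor, Thu-PM→Watson, Fri-AM→Watson+Reyes, Fri-PM→Ferraro+Marcus.
Loads: Beaumont 2/2, Ferraro 2/2, Watson 2/2, Reyes 2/2, Marcus 2/2, Okafor 1/1.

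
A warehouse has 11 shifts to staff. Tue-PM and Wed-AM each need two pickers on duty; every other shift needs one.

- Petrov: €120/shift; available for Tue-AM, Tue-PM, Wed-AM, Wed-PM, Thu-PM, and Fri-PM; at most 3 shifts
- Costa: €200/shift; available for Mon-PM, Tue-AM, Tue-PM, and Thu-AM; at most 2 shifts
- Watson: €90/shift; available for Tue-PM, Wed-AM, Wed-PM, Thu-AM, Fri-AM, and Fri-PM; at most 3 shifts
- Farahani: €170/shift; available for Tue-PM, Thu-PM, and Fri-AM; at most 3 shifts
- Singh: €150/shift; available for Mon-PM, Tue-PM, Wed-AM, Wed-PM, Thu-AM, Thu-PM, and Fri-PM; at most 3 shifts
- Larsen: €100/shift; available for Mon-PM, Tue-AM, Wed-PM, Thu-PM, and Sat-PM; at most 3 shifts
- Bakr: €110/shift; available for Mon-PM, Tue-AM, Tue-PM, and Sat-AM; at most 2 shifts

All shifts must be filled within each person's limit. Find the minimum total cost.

Sat-AM can only be covered by Bakr, so that assignment is forced.
Sat-PM can only be covered by Larsen, so that assignment is forced.
Picking the cheapest available picker for each shift independently would cost €1280, but that ignores the shift limits.
An optimal schedule: Mon-PM→Larsen, Tue-AM→Larsen, Tue-PM→Bakr+Singh, Wed-AM→Watson+Petrov, Wed-PM→Petrov, Thu-AM→Watson, Thu-PM→Singh, Fri-AM→Watson, Fri-PM→Petrov, Sat-AM→Bakr, Sat-PM→Larsen.
Total: 100 + 100 + 110 + 150 + 90 + 120 + 120 + 90 + 150 + 90 + 120 + 110 + 100 = €1450.

€1450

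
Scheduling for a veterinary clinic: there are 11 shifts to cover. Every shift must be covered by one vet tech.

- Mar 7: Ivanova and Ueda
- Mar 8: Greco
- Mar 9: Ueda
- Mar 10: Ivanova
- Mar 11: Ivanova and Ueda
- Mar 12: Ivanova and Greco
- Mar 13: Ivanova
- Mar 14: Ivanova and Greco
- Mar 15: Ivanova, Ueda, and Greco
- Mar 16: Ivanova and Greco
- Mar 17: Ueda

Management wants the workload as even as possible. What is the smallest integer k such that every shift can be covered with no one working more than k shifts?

4

With 3 vet techs and 11 worker-slots to fill, someone must work at least ⌈11/3⌉ = 4 shifts, so k ≥ 4.
k = 4 works: Mar 7→Ivanova, Mar 8→Greco, Mar 9→Ueda, Mar 10→Ivanova, Mar 11→Ivanova, Mar 12→Greco, Mar 13→Ivanova, Mar 14→Greco, Mar 15→Ueda, Mar 16→Greco, Mar 17→Ueda.
Loads: Ivanova 4, Ueda 3, Greco 4 — all ≤ 4.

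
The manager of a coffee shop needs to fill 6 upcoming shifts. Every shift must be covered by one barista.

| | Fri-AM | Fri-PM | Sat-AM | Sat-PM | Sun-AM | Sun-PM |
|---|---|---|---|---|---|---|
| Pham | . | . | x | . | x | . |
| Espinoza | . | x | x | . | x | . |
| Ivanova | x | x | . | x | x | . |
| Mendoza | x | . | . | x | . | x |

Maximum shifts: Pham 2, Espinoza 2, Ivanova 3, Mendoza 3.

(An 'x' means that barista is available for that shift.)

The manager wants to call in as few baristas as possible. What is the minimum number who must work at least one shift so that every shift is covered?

3

6 slots to fill and no one can take more than 3, so at least ⌈6/3⌉ = 2 baristas are needed.
No set of 2 baristas can cover every shift (each such set leaves at least one shift with no one available or exceeds a cap).
Pham, Espinoza, and Mendoza alone can cover everything: Fri-AM→Mendoza, Fri-PM→Espinoza, Sat-AM→Pham, Sat-PM→Mendoza, Sun-AM→Pham, Sun-PM→Mendoza.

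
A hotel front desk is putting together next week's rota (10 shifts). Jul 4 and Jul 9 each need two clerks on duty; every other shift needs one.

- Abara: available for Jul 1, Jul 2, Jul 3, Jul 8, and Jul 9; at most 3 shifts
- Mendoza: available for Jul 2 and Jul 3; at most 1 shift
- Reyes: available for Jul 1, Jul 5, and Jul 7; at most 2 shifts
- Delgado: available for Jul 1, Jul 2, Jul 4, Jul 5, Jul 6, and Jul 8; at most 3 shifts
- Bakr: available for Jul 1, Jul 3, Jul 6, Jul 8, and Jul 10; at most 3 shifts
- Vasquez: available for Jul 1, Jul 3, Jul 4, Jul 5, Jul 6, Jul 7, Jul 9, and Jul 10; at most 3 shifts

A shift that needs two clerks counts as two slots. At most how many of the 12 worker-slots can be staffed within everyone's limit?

Total capacity across all clerks is 3+1+2+3+3+3 = 15, and 12 slots are needed, so at most 12 can be filled.
An assignment achieving 12: Jul 1→Delgado, Jul 2→Abara, Jul 3→Mendoza, Jul 4→Delgado+Vasquez, Jul 5→Reyes, Jul 6→Delgado, Jul 7→Reyes, Jul 8→Abara, Jul 9→Abara+Vasquez, Jul 10→Bakr.
Loads: Abara 3/3, Mendoza 1/1, Reyes 2/2, Delgado 3/3, Bakr 1/3, Vasquez 2/3.

12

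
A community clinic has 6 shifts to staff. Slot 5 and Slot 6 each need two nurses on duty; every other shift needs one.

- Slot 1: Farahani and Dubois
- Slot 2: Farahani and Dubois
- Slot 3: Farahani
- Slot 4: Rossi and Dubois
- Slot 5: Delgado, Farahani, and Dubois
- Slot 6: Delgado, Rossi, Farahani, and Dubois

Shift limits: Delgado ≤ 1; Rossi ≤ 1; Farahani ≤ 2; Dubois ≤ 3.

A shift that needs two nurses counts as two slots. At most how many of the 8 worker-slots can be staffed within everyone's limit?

7

Total capacity across all nurses is 1+1+2+3 = 7, and 8 slots are needed, so at most 7 can be filled.
An assignment achieving 7: Slot 1→Farahani, Slot 2→Dubois, Slot 3→Farahani, Slot 4→Rossi, Slot 5→Delgado+Dubois, Slot 6→Dubois.
Loads: Delgado 1/1, Rossi 1/1, Farahani 2/2, Dubois 3/3.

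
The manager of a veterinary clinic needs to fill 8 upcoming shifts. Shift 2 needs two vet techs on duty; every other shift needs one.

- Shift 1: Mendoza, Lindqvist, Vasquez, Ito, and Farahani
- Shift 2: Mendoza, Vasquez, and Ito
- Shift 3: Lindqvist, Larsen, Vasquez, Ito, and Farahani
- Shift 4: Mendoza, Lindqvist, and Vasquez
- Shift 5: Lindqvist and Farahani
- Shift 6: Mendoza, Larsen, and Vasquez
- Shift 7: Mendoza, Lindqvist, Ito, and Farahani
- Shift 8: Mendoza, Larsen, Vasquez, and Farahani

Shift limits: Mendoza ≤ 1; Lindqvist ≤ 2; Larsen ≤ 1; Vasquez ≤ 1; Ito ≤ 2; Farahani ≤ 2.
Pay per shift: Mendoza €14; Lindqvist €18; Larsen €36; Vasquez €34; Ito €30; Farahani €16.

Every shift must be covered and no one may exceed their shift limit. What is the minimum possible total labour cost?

Picking the cheapest available vet tech for each shift independently would cost €146, but that ignores the shift limits.
An optimal schedule: Shift 1→Ito, Shift 2→Mendoza+Vasquez, Shift 3→Farahani, Shift 4→Lindqvist, Shift 5→Lindqvist, Shift 6→Larsen, Shift 7→Ito, Shift 8→Farahani.
Total: 30 + 14 + 34 + 16 + 18 + 18 + 36 + 30 + 16 = €212.

€212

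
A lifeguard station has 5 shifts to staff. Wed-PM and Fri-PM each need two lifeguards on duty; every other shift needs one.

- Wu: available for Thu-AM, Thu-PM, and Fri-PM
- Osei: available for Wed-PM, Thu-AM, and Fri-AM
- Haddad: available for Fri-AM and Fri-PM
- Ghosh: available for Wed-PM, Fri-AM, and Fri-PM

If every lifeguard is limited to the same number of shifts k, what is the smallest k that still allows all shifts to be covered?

2

With 4 lifeguards and 7 worker-slots to fill, someone must work at least ⌈7/4⌉ = 2 shifts, so k ≥ 2.
k = 2 works: Wed-PM→Osei+Ghosh, Thu-AM→Wu, Thu-PM→Wu, Fri-AM→Osei, Fri-PM→Haddad+Ghosh.
Loads: Wu 2, Osei 2, Haddad 1, Ghosh 2 — all ≤ 2.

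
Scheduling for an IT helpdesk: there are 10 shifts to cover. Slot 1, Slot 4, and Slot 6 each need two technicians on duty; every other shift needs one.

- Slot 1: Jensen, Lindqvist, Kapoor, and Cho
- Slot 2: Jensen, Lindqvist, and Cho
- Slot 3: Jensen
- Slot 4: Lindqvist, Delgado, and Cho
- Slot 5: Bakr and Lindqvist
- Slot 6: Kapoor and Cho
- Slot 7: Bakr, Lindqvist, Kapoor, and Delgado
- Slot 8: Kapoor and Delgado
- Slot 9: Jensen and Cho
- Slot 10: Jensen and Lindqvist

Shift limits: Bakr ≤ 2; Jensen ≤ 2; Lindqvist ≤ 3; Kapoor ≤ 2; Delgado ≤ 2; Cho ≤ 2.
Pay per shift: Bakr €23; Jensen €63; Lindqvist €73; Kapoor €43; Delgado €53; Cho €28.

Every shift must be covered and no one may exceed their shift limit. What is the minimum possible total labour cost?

Slot 3 can only be covered by Jensen, so that assignment is forced.
Slot 6 can only be covered by Kapoor and Cho, so that assignment is forced.
Picking the cheapest available technician for each shift independently would cost €494, but that ignores the shift limits.
An optimal schedule: Slot 1→Kapoor+Cho, Slot 2→Lindqvist, Slot 3→Jensen, Slot 4→Lindqvist+Delgado, Slot 5→Bakr, Slot 6→Kapoor+Cho, Slot 7→Bakr, Slot 8→Delgado, Slot 9→Jensen, Slot 10→Lindqvist.
Total: 43 + 28 + 73 + 63 + 73 + 53 + 23 + 43 + 28 + 23 + 53 + 63 + 73 = €639.

€639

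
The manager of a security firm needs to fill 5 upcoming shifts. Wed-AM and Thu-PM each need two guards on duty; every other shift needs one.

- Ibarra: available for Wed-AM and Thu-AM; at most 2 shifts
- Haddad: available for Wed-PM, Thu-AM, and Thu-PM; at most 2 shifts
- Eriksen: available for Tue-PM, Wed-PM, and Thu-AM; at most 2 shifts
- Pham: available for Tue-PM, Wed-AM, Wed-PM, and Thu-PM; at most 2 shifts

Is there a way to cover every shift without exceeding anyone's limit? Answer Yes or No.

Wed-AM can only be covered by Ibarra and Pham, so that assignment is forced.
Thu-PM can only be covered by Haddad and Pham, so that assignment is forced.
One valid schedule: Tue-PM→Eriksen, Wed-AM→Ibarra+Pham, Wed-PM→Haddad, Thu-AM→Ibarra, Thu-PM→Haddad+Pham.
Loads: Ibarra 2/2, Haddad 2/2, Eriksen 1/2, Pham 2/2 — all within limits.

Yes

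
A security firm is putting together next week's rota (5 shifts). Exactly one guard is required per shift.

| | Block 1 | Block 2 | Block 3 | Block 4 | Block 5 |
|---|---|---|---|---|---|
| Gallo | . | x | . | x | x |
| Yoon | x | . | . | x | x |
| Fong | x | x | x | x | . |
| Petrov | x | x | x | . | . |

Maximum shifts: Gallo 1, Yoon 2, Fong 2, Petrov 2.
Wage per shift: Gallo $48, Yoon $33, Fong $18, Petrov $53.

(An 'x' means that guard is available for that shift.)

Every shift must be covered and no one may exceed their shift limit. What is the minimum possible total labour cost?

$150

Picking the cheapest available guard for each shift independently would cost $105, but that ignores the shift limits.
An optimal schedule: Block 1→Yoon, Block 2→Fong, Block 3→Fong, Block 4→Yoon, Block 5→Gallo.
Total: 33 + 18 + 18 + 33 + 48 = $150.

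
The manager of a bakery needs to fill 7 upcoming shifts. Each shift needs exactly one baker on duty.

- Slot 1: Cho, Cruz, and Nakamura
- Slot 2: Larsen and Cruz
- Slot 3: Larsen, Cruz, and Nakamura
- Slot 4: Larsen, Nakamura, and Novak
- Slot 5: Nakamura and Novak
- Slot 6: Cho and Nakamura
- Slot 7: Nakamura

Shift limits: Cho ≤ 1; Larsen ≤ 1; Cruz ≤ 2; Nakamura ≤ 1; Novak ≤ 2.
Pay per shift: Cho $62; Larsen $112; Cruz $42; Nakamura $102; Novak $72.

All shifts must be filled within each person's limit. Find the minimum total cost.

$504

Slot 7 can only be covered by Nakamura, so that assignment is forced.
Picking the cheapest available baker for each shift independently would cost $434, but that ignores the shift limits.
An optimal schedule: Slot 1→Cruz, Slot 2→Larsen, Slot 3→Cruz, Slot 4→Novak, Slot 5→Novak, Slot 6→Cho, Slot 7→Nakamura.
Total: 42 + 112 + 42 + 72 + 72 + 62 + 102 = $504.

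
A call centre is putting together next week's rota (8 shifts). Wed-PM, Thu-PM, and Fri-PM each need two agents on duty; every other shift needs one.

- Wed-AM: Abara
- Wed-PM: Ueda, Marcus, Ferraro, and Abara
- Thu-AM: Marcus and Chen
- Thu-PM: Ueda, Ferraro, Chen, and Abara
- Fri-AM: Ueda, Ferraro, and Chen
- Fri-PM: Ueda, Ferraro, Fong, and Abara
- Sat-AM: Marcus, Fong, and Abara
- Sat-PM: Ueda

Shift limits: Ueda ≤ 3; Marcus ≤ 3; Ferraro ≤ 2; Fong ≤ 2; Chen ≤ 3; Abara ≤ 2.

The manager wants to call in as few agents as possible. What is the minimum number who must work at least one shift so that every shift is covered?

11 slots to fill and no one can take more than 3, so at least ⌈11/3⌉ = 4 agents are needed.
No set of 4 agents can cover every shift (each such set leaves at least one shift with no one available or exceeds a cap).
Ueda, Marcus, Ferraro, Fong, and Abara alone can cover everything: Wed-AM→Abara, Wed-PM→Marcus+Ferraro, Thu-AM→Marcus, Thu-PM→Ueda+Ferraro, Fri-AM→Ueda, Fri-PM→Fong+Abara, Sat-AM→Marcus, Sat-PM→Ueda.

5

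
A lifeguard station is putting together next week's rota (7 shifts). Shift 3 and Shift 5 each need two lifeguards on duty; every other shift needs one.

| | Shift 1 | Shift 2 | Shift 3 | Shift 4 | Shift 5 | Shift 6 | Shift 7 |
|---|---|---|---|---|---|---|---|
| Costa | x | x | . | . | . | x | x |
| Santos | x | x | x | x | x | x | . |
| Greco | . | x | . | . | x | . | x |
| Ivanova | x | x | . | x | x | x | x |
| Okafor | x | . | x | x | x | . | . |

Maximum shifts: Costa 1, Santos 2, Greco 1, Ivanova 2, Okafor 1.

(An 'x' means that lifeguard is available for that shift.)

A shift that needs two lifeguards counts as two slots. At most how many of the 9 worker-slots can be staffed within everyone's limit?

7

Total capacity across all lifeguards is 1+2+1+2+1 = 7, and 9 slots are needed, so at most 7 can be filled.
An assignment achieving 7: Shift 1→Ivanova, Shift 2→Ivanova, Shift 3→Santos+Okafor, Shift 4→Santos, Shift 6→Costa, Shift 7→Greco.
Loads: Costa 1/1, Santos 2/2, Greco 1/1, Ivanova 2/2, Okafor 1/1.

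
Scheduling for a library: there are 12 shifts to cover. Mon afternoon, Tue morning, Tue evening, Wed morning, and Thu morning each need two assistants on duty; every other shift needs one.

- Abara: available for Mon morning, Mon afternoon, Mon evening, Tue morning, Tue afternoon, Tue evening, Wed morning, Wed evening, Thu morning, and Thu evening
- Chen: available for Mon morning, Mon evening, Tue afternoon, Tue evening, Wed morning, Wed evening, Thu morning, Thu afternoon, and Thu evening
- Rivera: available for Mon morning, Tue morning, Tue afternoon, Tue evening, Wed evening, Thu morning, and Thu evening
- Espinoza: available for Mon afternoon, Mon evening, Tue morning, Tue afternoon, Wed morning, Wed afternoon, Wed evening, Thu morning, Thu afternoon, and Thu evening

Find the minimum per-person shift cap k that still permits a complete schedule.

5

With 4 assistants and 17 worker-slots to fill, someone must work at least ⌈17/4⌉ = 5 shifts, so k ≥ 5.
k = 5 works: Mon morning→Abara, Mon afternoon→Abara+Espinoza, Mon evening→Abara, Tue morning→Abara+Rivera, Tue afternoon→Chen, Tue evening→Abara+Chen, Wed morning→Chen+Espinoza, Wed afternoon→Espinoza, Wed evening→Chen, Thu morning→Rivera+Espinoza, Thu afternoon→Chen, Thu evening→Rivera.
Loads: Abara 5, Chen 5, Rivera 3, Espinoza 4 — all ≤ 5.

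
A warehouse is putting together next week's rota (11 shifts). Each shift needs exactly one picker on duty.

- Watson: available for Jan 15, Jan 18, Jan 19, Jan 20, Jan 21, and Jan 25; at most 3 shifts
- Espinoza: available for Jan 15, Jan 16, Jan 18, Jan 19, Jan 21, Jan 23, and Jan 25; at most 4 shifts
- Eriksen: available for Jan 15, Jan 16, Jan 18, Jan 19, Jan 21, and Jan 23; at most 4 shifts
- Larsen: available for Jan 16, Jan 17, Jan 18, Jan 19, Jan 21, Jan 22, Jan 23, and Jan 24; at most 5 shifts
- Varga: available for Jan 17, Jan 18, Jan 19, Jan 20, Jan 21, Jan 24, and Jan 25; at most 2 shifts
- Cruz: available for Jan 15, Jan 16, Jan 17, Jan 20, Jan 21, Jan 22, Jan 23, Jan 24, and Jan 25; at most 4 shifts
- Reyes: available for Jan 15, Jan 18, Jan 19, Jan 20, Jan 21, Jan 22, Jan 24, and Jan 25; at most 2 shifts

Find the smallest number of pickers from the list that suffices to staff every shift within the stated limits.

3

11 slots to fill and no one can take more than 5, so at least ⌈11/5⌉ = 3 pickers are needed.
Watson, Espinoza, and Larsen alone can cover everything: Jan 15→Watson, Jan 16→Espinoza, Jan 17→Larsen, Jan 18→Espinoza, Jan 19→Espinoza, Jan 20→Watson, Jan 21→Larsen, Jan 22→Larsen, Jan 23→Espinoza, Jan 24→Larsen, Jan 25→Watson.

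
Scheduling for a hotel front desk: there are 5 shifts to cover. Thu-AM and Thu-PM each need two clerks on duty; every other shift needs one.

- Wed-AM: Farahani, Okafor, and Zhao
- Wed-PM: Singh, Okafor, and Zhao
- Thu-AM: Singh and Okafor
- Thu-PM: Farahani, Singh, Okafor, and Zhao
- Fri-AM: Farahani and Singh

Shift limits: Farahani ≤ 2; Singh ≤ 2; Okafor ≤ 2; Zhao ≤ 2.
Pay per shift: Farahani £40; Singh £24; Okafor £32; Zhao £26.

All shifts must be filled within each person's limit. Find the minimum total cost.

Thu-AM can only be covered by Singh and Okafor, so that assignment is forced.
Picking the cheapest available clerk for each shift independently would cost £180, but that ignores the shift limits.
An optimal schedule: Wed-AM→Zhao, Wed-PM→Zhao, Thu-AM→Singh+Okafor, Thu-PM→Okafor+Farahani, Fri-AM→Singh.
Total: 26 + 26 + 24 + 32 + 32 + 40 + 24 = £204.

£204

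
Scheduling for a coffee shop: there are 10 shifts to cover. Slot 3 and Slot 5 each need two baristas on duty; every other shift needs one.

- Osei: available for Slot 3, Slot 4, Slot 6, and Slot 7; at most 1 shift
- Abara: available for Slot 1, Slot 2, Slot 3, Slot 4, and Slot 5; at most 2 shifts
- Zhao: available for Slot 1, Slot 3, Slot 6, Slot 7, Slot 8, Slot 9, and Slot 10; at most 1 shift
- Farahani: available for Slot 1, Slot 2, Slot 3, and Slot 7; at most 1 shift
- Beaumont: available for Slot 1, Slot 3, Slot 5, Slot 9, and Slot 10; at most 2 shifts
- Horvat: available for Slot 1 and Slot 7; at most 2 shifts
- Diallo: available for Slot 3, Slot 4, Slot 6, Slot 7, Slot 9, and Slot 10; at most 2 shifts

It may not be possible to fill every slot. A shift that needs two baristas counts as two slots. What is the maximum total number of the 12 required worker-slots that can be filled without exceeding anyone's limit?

11

Total capacity across all baristas is 1+2+1+1+2+2+2 = 11, and 12 slots are needed, so at most 11 can be filled.
An assignment achieving 11: Slot 1→Horvat, Slot 2→Abara, Slot 3→Farahani, Slot 4→Osei, Slot 5→Abara+Beaumont, Slot 6→Diallo, Slot 7→Horvat, Slot 8→Zhao, Slot 9→Beaumont, Slot 10→Diallo.
Loads: Osei 1/1, Abara 2/2, Zhao 1/1, Farahani 1/1, Beaumont 2/2, Horvat 2/2, Diallo 2/2.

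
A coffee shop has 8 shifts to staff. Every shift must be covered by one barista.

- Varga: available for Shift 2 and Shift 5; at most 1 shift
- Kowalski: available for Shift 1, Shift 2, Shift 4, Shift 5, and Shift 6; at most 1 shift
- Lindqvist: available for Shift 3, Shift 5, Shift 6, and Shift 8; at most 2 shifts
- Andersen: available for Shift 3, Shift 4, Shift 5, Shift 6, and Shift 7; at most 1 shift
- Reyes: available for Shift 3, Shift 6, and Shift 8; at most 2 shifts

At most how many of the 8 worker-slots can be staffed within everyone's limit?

7

Total capacity across all baristas is 1+1+2+1+2 = 7, and 8 slots are needed, so at most 7 can be filled.
An assignment achieving 7: Shift 1→Kowalski, Shift 2→Varga, Shift 3→Reyes, Shift 5→Lindqvist, Shift 6→Reyes, Shift 7→Andersen, Shift 8→Lindqvist.
Loads: Varga 1/1, Kowalski 1/1, Lindqvist 2/2, Andersen 1/1, Reyes 2/2.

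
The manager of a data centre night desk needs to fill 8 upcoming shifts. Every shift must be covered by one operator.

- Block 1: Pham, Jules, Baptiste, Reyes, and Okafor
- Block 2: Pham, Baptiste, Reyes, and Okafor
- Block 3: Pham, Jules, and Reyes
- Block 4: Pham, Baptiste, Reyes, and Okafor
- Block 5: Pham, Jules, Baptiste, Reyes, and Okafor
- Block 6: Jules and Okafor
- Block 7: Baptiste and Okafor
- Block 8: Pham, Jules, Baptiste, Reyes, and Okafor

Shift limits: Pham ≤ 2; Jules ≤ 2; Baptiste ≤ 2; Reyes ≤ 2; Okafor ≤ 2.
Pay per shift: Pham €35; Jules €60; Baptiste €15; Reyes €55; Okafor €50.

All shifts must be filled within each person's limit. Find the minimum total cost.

€310

Picking the cheapest available operator for each shift independently would cost €175, but that ignores the shift limits.
An optimal schedule: Block 1→Okafor, Block 2→Baptiste, Block 3→Pham, Block 4→Pham, Block 5→Reyes, Block 6→Okafor, Block 7→Baptiste, Block 8→Reyes.
Total: 50 + 15 + 35 + 35 + 55 + 50 + 15 + 55 = €310.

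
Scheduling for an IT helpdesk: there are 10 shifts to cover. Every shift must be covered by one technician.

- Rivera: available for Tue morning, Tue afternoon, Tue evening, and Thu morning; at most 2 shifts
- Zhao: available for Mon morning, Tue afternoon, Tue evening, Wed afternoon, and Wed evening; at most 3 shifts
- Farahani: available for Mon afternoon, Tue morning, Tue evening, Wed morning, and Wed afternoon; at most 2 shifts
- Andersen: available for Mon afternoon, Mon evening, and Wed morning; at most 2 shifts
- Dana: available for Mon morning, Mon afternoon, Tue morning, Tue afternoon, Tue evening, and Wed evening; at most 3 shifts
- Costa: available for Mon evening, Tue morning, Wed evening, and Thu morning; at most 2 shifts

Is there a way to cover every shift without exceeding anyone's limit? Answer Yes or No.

One valid schedule: Mon morning→Zhao, Mon afternoon→Farahani, Mon evening→Andersen, Tue morning→Dana, Tue afternoon→Rivera, Tue evening→Dana, Wed morning→Farahani, Wed afternoon→Zhao, Wed evening→Zhao, Thu morning→Rivera.
Loads: Rivera 2/2, Zhao 3/3, Farahani 2/2, Andersen 1/2, Dana 2/3, Costa 0/2 — all within limits.

Yes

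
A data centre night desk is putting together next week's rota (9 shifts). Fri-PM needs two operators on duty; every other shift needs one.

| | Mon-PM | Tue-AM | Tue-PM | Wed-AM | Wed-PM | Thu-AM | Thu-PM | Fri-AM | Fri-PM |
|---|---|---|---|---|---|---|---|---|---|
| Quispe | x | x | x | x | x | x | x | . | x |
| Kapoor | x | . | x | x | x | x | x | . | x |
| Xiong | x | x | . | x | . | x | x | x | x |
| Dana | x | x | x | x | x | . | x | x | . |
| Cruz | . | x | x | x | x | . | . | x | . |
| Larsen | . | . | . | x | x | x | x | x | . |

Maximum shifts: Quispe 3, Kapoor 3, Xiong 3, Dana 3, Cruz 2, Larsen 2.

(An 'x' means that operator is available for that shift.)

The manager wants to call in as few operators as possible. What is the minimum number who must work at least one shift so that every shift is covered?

4

10 slots to fill and no one can take more than 3, so at least ⌈10/3⌉ = 4 operators are needed.
Quispe, Kapoor, Xiong, and Dana alone can cover everything: Mon-PM→Kapoor, Tue-AM→Quispe, Tue-PM→Quispe, Wed-AM→Xiong, Wed-PM→Quispe, Thu-AM→Kapoor, Thu-PM→Dana, Fri-AM→Xiong, Fri-PM→Kapoor+Xiong.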